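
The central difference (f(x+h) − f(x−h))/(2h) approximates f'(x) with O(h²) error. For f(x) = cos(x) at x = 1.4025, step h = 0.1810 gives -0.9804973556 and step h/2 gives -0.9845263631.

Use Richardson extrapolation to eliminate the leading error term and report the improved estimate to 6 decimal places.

-0.985869

Leading term ∝ h^2; use weight 4 = 2^2.
A(h/2) − A(h) = -0.9845263631 − (-0.9804973556) = -0.0040290075
Correction (A(h/2) − A(h))/(4 − 1) = (-0.0040290075)/3 = -0.0013430025
R = -0.9845263631 − 0.0013430025 = -0.9858693656
Gap between inputs: 4.029e-03; correction applied: −0.0013430025.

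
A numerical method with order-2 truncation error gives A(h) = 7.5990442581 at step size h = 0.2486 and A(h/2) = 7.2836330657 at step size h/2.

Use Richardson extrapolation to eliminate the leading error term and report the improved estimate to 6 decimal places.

7.178496

The method has order 2: 2^2 = 4.
4 × 7.2836330657 = 29.1345322628; 29.1345322628 − 7.5990442581 = 21.5354880047
Denominator 4 − 1 = 3.
So the Richardson estimate is 7.1784960016.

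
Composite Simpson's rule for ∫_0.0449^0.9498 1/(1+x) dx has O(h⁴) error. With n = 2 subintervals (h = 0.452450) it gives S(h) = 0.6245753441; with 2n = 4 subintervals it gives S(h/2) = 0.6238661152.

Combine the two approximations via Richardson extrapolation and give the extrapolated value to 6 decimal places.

Method order is 4; weight 2^4 = 16.
Top: 16(0.6238661152) − (0.6245753441) = 9.3572824991
R = 9.3572824991/15 = 0.6238188333
Gap between inputs: 7.092e-04; correction applied: −0.0000472819.

0.623819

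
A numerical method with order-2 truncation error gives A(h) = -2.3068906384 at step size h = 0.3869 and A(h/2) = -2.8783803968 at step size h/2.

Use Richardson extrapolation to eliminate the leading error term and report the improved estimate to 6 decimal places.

Leading term ∝ h^2; use weight 4 = 2^2.
Numerator 4 × A(h/2) − A(h) = 4 × (-2.8783803968) − (-2.3068906384) = -9.2066309488
Divide by 2^2 − 1 = 3.
(-9.2066309488) ÷ 3 = -3.0688769829
Shift from A(h/2): −0.1904965861.

-3.068877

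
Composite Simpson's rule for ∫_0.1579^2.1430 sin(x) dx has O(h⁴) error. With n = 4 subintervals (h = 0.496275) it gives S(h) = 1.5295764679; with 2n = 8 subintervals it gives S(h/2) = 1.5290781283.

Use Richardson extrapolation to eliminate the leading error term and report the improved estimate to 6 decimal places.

r = 4: numerator weight 16, denominator 15.
16*1.5290781283 = 24.4652500528; subtract 1.5295764679 → 22.9356735849
Divide by 2^4 − 1 = 15.
So the Richardson estimate is 1.5290449057.
Gap between inputs: 4.983e-04; correction applied: −0.0000332226.

1.529045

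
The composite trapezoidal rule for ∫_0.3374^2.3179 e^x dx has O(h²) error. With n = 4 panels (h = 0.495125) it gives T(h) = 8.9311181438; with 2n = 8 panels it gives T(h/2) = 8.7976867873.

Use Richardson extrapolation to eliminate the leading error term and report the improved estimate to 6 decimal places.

Method order is 2; weight 2^2 = 4.
Top: 4(8.7976867873) − (8.9311181438) = 26.2596290054
Extrapolated: 26.2596290054 / 3 = 8.7532096685

8.753210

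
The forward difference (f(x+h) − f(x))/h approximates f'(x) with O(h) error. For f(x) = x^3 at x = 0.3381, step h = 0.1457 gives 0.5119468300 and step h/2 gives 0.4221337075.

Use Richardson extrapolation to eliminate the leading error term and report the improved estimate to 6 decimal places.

0.332321

The method has order 1: 2^1 = 2.
Top: 2(0.4221337075) − (0.5119468300) = 0.3323205850
0.3323205850 ÷ 1 = 0.3323205850
Shift from A(h/2): −0.0898131225.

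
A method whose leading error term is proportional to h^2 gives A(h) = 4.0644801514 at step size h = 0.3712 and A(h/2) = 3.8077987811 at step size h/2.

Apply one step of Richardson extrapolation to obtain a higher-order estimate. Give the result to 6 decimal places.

Leading term ∝ h^2; use weight 4 = 2^2.
Top: 4(3.8077987811) − (4.0644801514) = 11.1667149730
Divide by 2^2 − 1 = 3.
Result: 3.7222383243
Shift from A(h/2): −0.0855604568.

3.722238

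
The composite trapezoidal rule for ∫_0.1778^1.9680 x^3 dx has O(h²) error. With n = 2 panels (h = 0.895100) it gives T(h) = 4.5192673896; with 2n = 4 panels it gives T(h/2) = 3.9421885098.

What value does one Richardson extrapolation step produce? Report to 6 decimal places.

3.749829

With r = 2 the leading error scales as h^2, so the weight is 2^2 = 4.
Top: 4(3.9421885098) − (4.5192673896) = 11.2494866496
R = 11.2494866496/3 = 3.7498288832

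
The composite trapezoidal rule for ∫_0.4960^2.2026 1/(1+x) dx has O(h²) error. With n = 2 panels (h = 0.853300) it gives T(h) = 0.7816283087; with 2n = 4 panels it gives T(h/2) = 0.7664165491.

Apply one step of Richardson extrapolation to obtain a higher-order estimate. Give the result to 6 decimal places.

0.761346

The method has order 2: 2^2 = 4.
A(h/2) − A(h) = 0.7664165491 − 0.7816283087 = -0.0152117596
Divide by 2^2 − 1 = 3: (-0.0152117596)/3 = -0.0050705865
R = 0.7664165491 − 0.0050705865 = 0.7613459626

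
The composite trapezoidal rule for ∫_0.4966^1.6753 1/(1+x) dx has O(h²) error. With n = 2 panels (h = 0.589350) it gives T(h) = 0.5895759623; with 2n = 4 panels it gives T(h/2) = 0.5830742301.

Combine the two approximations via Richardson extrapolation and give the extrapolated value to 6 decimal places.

Leading term ∝ h^2; use weight 4 = 2^2.
A(h/2) − A(h) = 0.5830742301 − 0.5895759623 = -0.0065017322
Divide by 2^2 − 1 = 3: (-0.0065017322)/3 = -0.0021672441
R = 0.5830742301 − 0.0021672441 = 0.5809069860

0.580907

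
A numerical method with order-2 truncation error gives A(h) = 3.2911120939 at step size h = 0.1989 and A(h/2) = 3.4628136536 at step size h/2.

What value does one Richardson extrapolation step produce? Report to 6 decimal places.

With r = 2 the leading error scales as h^2, so the weight is 2^2 = 4.
Numerator 4*A(h/2) − A(h) = 4*3.4628136536 − 3.2911120939 = 10.5601425205
Extrapolated: 10.5601425205 / 3 = 3.5200475068

3.520048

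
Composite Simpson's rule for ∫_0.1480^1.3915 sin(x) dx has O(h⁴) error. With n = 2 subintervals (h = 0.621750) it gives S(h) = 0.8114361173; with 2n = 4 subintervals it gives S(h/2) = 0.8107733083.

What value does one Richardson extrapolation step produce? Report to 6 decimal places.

With r = 4 the leading error scales as h^4, so the weight is 2^4 = 16.
Weighted: 12.9723729328 − 0.8114361173 = 12.1609368155
(16*0.8107733083 − 0.8114361173)/(16 − 1) = 0.8107291210
Shift from A(h/2): −0.0000441873.

0.810729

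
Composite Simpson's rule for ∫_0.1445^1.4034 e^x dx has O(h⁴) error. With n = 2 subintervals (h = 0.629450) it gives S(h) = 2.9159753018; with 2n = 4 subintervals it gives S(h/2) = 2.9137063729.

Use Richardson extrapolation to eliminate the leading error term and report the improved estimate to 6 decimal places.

2.913555

r = 4, so 2^r = 16.
Weighted: 46.6193019664 − 2.9159753018 = 43.7033266646
Extrapolated: 43.7033266646 / 15 = 2.9135551110
Gap between inputs: 2.269e-03; correction applied: −0.0001512619.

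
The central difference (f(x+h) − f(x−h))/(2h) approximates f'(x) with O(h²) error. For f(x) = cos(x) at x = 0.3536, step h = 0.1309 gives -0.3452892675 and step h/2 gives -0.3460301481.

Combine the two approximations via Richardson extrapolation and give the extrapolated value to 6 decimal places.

Leading term ∝ h^2; use weight 4 = 2^2.
Numerator 4·A(h/2) − A(h) = 4·(-0.3460301481) − (-0.3452892675) = -1.0388313249
R = (-1.0388313249)/3 = -0.3462771083
Shift from A(h/2): −0.0002469602.

-0.346277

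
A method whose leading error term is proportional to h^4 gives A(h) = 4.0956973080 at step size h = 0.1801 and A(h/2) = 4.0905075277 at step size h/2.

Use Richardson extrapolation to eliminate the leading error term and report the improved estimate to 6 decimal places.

Method order is 4; weight 2^4 = 16.
Numerator 16*A(h/2) − A(h) = 16*4.0905075277 − 4.0956973080 = 61.3524231352
Divide by 2^4 − 1 = 15.
Result: 4.0901615423

4.090162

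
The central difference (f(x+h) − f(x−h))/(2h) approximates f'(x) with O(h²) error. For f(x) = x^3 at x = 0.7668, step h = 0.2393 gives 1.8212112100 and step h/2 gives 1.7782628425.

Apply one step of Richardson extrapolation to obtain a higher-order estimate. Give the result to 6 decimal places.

1.763947

r = 2: numerator weight 4, denominator 3.
4·1.7782628425 = 7.1130513700; subtract 1.8212112100 → 5.2918401600
R = 5.2918401600/3 = 1.7639467200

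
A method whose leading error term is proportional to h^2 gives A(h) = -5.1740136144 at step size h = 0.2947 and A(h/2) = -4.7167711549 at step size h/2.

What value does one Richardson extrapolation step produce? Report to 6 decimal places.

-4.564357

Order 2 gives 2^r = 4 and 2^r − 1 = 3.
A(h/2) − A(h) = -4.7167711549 − (-5.1740136144) = 0.4572424595
Correction (A(h/2) − A(h))/(4 − 1) = 0.4572424595/3 = 0.1524141532
R = A(h/2) + (A(h/2) − A(h))/3 = -4.7167711549 + 0.1524141532 = -4.5643570017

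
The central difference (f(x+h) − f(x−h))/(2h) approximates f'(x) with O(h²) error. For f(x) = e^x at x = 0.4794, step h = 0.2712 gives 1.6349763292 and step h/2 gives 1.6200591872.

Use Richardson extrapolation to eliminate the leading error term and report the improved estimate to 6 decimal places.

1.615087

With r = 2 the leading error scales as h^2, so the weight is 2^2 = 4.
Numerator 4 × A(h/2) − A(h) = 4 × 1.6200591872 − 1.6349763292 = 4.8452604196
Extrapolated: 4.8452604196 / 3 = 1.6150868065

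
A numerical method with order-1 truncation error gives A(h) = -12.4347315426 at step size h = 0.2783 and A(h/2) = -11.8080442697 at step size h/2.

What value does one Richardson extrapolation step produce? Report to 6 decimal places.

-11.181357

Method order is 1; weight 2^1 = 2.
2·(-11.8080442697) = -23.6160885394; (-23.6160885394) − (-12.4347315426) = -11.1813569968
(-11.1813569968) ÷ 1 = -11.1813569968
Gap between inputs: 6.267e-01; correction applied: +0.6266872729.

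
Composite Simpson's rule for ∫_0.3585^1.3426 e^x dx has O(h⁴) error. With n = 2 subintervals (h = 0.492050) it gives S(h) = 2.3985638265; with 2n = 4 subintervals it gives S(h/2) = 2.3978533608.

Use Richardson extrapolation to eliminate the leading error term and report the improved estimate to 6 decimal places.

2.397806

With r = 4 the leading error scales as h^4, so the weight is 2^4 = 16.
Weighted: 38.3656537728 − 2.3985638265 = 35.9670899463
R = 35.9670899463/15 = 2.3978059964
Shift from A(h/2): −0.0000473644.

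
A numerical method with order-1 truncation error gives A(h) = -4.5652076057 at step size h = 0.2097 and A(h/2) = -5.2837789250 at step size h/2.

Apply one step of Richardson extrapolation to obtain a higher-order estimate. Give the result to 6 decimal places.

-6.002350

The method has order 1: 2^1 = 2.
2 × (-5.2837789250) = -10.5675578500; subtract (-4.5652076057) → -6.0023502443
Divide by 2^1 − 1 = 1.
(2 × (-5.2837789250) − (-4.5652076057))/(2 − 1) = -6.0023502443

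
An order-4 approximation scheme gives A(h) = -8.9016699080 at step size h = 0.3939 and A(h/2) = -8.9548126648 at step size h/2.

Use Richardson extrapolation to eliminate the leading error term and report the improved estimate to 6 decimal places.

-8.958356

Method order is 4; weight 2^4 = 16.
16 × (-8.9548126648) = -143.2770026368; subtract (-8.9016699080) → -134.3753327288
(16 × (-8.9548126648) − (-8.9016699080))/(16 − 1) = -8.9583555153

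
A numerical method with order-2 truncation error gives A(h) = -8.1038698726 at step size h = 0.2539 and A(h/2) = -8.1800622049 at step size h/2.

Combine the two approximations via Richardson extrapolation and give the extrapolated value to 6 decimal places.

-8.205460

Error is O(h^2); halving h shrinks it by 2^2 = 4.
Weighted: (-32.7202488196) − (-8.1038698726) = -24.6163789470
Denominator 4 − 1 = 3.
Result: -8.2054596490
Shift from A(h/2): −0.0253974441.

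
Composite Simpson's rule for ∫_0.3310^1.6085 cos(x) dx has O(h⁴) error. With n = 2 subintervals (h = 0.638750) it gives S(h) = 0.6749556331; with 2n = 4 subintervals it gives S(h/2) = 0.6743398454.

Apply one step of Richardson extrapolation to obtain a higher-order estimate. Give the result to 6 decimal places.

With r = 4 the leading error scales as h^4, so the weight is 2^4 = 16.
16·0.6743398454 − 0.6749556331 = 10.1144818933
R = 10.1144818933/15 = 0.6742987929

0.674299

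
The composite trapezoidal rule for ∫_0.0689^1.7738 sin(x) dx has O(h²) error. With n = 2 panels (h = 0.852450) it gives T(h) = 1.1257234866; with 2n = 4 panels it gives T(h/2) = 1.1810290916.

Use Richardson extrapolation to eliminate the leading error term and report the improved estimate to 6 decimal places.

Method order is 2; weight 2^2 = 4.
4*1.1810290916 − 1.1257234866 = 3.5983928798
R = 3.5983928798/3 = 1.1994642933
Correction |R − A(h/2)| = 1.844e-02; gap |A(h/2) − A(h)| = 5.531e-02.

1.199464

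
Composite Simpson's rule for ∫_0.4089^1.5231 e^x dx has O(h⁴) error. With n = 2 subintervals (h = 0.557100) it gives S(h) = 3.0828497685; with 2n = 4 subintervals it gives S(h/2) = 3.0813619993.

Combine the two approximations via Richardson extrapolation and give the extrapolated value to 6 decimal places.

3.081263

r = 4, so 2^r = 16.
16·3.0813619993 = 49.3017919888; subtract 3.0828497685 → 46.2189422203
Denominator 16 − 1 = 15.
Result: 3.0812628147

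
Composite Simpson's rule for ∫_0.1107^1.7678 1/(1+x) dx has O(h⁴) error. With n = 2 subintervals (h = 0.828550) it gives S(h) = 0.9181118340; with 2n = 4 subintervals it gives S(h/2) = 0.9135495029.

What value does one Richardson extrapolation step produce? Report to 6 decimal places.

r = 4, so 2^r = 16.
Numerator 16 × A(h/2) − A(h) = 16 × 0.9135495029 − 0.9181118340 = 13.6986802124
(16 × 0.9135495029 − 0.9181118340)/(16 − 1) = 0.9132453475

0.913245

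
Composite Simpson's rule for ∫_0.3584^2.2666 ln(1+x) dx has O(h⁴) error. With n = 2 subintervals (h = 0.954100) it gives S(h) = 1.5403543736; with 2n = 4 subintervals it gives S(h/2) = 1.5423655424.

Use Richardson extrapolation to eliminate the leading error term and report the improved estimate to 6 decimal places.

1.542500

r = 4, so 2^r = 16.
16·1.5423655424 = 24.6778486784; subtract 1.5403543736 → 23.1374943048
(16·1.5423655424 − 1.5403543736)/(16 − 1) = 1.5424996203
Correction |R − A(h/2)| = 1.341e-04; gap |A(h/2) − A(h)| = 2.011e-03.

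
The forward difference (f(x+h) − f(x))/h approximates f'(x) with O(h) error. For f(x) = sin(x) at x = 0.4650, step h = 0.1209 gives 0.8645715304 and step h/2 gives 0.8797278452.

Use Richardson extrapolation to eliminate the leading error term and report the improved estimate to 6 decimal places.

0.894884

r = 1: numerator weight 2, denominator 1.
2*0.8797278452 − 0.8645715304 = 0.8948841600
Divide by 2^1 − 1 = 1.
Result: 0.8948841600
Correction |R − A(h/2)| = 1.516e-02; gap |A(h/2) − A(h)| = 1.516e-02.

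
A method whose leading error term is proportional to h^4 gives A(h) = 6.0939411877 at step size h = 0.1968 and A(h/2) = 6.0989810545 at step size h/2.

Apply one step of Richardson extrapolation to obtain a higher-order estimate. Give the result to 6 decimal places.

6.099317

Leading term ∝ h^4; use weight 16 = 2^4.
Top: 16(6.0989810545) − (6.0939411877) = 91.4897556843
91.4897556843 ÷ 15 = 6.0993170456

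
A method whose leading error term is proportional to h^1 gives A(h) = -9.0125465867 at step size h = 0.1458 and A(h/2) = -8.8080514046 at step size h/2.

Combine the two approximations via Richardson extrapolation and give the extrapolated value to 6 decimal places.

r = 1: numerator weight 2, denominator 1.
2·(-8.8080514046) = -17.6161028092; subtract (-9.0125465867) → -8.6035562225
R = (-8.6035562225)/1 = -8.6035562225
Shift from A(h/2): +0.2044951821.

-8.603556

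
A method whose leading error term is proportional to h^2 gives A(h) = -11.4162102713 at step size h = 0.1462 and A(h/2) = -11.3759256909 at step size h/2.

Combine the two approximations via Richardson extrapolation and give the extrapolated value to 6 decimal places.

The method has order 2: 2^2 = 4.
4×(-11.3759256909) = -45.5037027636; subtract (-11.4162102713) → -34.0874924923
(4×(-11.3759256909) − (-11.4162102713))/(4 − 1) = -11.3624974974

-11.362497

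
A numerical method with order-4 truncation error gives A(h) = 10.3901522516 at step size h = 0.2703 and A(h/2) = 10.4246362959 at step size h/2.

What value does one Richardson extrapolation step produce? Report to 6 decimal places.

r = 4, so 2^r = 16.
A(h/2) − A(h) = 10.4246362959 − 10.3901522516 = 0.0344840443
Correction (A(h/2) − A(h))/(16 − 1) = 0.0344840443/15 = 0.0022989363
R = 10.4246362959 + 0.0022989363 = 10.4269352322
Correction |R − A(h/2)| = 2.299e-03; gap |A(h/2) − A(h)| = 3.448e-02.

10.426935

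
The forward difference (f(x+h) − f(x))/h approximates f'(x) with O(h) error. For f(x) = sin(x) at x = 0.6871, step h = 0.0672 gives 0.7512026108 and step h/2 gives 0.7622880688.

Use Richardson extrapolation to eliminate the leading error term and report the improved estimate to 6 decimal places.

r = 1: numerator weight 2, denominator 1.
2×0.7622880688 = 1.5245761376; subtract 0.7512026108 → 0.7733735268
Divide by 2^1 − 1 = 1.
R = 0.7733735268/1 = 0.7733735268
Gap between inputs: 1.109e-02; correction applied: +0.0110854580.

0.773374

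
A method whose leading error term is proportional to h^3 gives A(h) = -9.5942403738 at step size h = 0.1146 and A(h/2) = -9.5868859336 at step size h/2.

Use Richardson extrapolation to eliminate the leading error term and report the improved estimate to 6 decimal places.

-9.585835

Error is O(h^3); halving h shrinks it by 2^3 = 8.
8·(-9.5868859336) − (-9.5942403738) = -67.1008470950
(-67.1008470950) ÷ 7 = -9.5858352993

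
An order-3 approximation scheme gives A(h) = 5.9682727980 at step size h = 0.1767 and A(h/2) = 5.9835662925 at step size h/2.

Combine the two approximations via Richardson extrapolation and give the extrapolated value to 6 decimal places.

5.985751

Leading term ∝ h^3; use weight 8 = 2^3.
Numerator 8·A(h/2) − A(h) = 8·5.9835662925 − 5.9682727980 = 41.9002575420
Denominator 8 − 1 = 7.
Result: 5.9857510774
Shift from A(h/2): +0.0021847849.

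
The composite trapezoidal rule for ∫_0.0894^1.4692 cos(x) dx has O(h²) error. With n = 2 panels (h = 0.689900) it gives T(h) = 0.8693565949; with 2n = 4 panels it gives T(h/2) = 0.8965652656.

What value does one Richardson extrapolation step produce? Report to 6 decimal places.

0.905635

Leading term ∝ h^2; use weight 4 = 2^2.
A(h/2) − A(h) = 0.8965652656 − 0.8693565949 = 0.0272086707
Divide by 2^2 − 1 = 3: 0.0272086707/3 = 0.0090695569
R = 0.8965652656 + 0.0090695569 = 0.9056348225
Gap between inputs: 2.721e-02; correction applied: +0.0090695569.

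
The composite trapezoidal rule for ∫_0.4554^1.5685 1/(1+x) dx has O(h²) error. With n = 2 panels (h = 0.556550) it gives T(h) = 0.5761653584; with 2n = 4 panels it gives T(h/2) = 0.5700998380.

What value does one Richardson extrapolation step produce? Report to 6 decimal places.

0.568078

Order 2 gives 2^r = 4 and 2^r − 1 = 3.
4×0.5700998380 = 2.2803993520; subtract 0.5761653584 → 1.7042339936
Denominator 4 − 1 = 3.
So the Richardson estimate is 0.5680779979.
Gap between inputs: 6.066e-03; correction applied: −0.0020218401.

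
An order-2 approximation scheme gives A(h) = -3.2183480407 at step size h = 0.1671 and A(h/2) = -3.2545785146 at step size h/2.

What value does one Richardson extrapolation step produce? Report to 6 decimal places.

-3.266655

With r = 2 the leading error scales as h^2, so the weight is 2^2 = 4.
4 × (-3.2545785146) = -13.0183140584; (-13.0183140584) − (-3.2183480407) = -9.7999660177
Extrapolated: (-9.7999660177) / 3 = -3.2666553392
Gap between inputs: 3.623e-02; correction applied: −0.0120768246.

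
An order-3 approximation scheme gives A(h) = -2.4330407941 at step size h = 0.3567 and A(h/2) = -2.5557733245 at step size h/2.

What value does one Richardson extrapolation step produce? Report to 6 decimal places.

-2.573307

Error is O(h^3); halving h shrinks it by 2^3 = 8.
8 × (-2.5557733245) = -20.4461865960; (-20.4461865960) − (-2.4330407941) = -18.0131458019
Extrapolated: (-18.0131458019) / 7 = -2.5733065431
Gap between inputs: 1.227e-01; correction applied: −0.0175332186.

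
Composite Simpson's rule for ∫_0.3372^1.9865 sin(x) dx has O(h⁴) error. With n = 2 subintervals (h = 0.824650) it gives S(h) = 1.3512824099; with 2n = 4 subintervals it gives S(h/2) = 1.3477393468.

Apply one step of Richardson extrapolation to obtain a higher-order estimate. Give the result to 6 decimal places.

1.347503

With r = 4 the leading error scales as h^4, so the weight is 2^4 = 16.
Weighted: 21.5638295488 − 1.3512824099 = 20.2125471389
R = 20.2125471389/15 = 1.3475031426
Shift from A(h/2): −0.0002362042.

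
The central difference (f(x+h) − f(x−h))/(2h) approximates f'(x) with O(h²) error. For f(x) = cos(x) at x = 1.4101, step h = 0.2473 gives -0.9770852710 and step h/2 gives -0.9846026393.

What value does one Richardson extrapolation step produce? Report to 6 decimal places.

Method order is 2; weight 2^2 = 4.
2^2×A(h/2) = -3.9384105572; minus A(h) gives -2.9613252862.
(4×(-0.9846026393) − (-0.9770852710))/(4 − 1) = -0.9871084287
Shift from A(h/2): −0.0025057894.

-0.987108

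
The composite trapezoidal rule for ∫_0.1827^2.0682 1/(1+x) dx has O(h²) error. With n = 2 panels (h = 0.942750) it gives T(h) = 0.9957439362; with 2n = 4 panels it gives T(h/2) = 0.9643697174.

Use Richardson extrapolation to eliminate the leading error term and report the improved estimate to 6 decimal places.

0.953912

With r = 2 the leading error scales as h^2, so the weight is 2^2 = 4.
2^2×A(h/2) = 3.8574788696; minus A(h) gives 2.8617349334.
Divide by 2^2 − 1 = 3.
2.8617349334 ÷ 3 = 0.9539116445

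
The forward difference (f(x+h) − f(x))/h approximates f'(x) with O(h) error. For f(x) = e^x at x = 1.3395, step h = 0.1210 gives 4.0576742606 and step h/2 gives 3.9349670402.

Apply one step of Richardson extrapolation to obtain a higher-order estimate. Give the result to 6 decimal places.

Leading term ∝ h^1; use weight 2 = 2^1.
Numerator 2×A(h/2) − A(h) = 2×3.9349670402 − 4.0576742606 = 3.8122598198
Denominator 2 − 1 = 1.
Extrapolated: 3.8122598198 / 1 = 3.8122598198

3.812260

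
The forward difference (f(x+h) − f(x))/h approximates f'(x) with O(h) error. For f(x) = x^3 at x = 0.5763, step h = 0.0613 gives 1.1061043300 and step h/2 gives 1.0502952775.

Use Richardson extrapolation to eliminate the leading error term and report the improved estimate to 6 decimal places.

0.994486

The method has order 1: 2^1 = 2.
2*1.0502952775 = 2.1005905550; 2.1005905550 − 1.1061043300 = 0.9944862250
(2*1.0502952775 − 1.1061043300)/(2 − 1) = 0.9944862250
Shift from A(h/2): −0.0558090525.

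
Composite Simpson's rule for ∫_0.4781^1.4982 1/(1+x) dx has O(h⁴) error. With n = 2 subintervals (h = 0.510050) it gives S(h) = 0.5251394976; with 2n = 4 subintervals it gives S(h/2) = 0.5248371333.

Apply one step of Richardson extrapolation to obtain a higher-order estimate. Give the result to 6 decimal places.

0.524817

Error is O(h^4); halving h shrinks it by 2^4 = 16.
2^4*A(h/2) = 8.3973941328; minus A(h) gives 7.8722546352.
Denominator 16 − 1 = 15.
(16*0.5248371333 − 0.5251394976)/(16 − 1) = 0.5248169757
Gap between inputs: 3.024e-04; correction applied: −0.0000201576.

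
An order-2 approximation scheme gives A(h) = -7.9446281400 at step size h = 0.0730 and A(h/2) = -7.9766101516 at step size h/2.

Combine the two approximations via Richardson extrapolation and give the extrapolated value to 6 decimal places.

-7.987271

Method order is 2; weight 2^2 = 4.
Weighted: (-31.9064406064) − (-7.9446281400) = -23.9618124664
Denominator 4 − 1 = 3.
So the Richardson estimate is -7.9872708221.
Correction |R − A(h/2)| = 1.066e-02; gap |A(h/2) − A(h)| = 3.198e-02.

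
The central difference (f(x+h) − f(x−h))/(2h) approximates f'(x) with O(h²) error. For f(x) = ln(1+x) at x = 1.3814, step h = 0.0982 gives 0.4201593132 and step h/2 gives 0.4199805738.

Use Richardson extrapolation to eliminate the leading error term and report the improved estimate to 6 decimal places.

0.419921

Order 2 gives 2^r = 4 and 2^r − 1 = 3.
Top: 4(0.4199805738) − (0.4201593132) = 1.2597629820
1.2597629820 ÷ 3 = 0.4199209940
Gap between inputs: 1.787e-04; correction applied: −0.0000595798.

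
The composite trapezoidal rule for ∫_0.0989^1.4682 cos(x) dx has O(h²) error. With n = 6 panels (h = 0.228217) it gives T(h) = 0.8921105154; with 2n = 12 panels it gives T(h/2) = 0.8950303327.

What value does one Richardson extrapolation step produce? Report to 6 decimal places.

r = 2: numerator weight 4, denominator 3.
A(h/2) − A(h) = 0.8950303327 − 0.8921105154 = 0.0029198173
Divide by 2^2 − 1 = 3: 0.0029198173/3 = 0.0009732724
R = A(h/2) + (A(h/2) − A(h))/3 = 0.8950303327 + 0.0009732724 = 0.8960036051

0.896004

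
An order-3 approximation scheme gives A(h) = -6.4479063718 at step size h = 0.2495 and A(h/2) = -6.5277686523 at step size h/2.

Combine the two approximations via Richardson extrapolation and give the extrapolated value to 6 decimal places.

r = 3: numerator weight 8, denominator 7.
Top: 8(-6.5277686523) − (-6.4479063718) = -45.7742428466
Denominator 8 − 1 = 7.
(-45.7742428466) ÷ 7 = -6.5391775495
Shift from A(h/2): −0.0114088972.

-6.539178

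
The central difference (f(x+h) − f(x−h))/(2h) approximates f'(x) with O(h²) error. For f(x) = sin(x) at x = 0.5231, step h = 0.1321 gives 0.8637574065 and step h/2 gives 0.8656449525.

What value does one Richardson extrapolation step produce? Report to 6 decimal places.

The method has order 2: 2^2 = 4.
Difference of the inputs: 0.8656449525 − 0.8637574065 = 0.0018875460
Correction (A(h/2) − A(h))/(4 − 1) = 0.0018875460/3 = 0.0006291820
R = A(h/2) + (A(h/2) − A(h))/3 = 0.8656449525 + 0.0006291820 = 0.8662741345

0.866274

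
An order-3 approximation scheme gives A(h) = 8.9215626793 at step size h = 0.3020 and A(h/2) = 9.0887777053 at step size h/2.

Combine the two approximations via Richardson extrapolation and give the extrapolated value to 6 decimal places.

9.112666

r = 3: numerator weight 8, denominator 7.
Weighted: 72.7102216424 − 8.9215626793 = 63.7886589631
(8·9.0887777053 − 8.9215626793)/(8 − 1) = 9.1126655662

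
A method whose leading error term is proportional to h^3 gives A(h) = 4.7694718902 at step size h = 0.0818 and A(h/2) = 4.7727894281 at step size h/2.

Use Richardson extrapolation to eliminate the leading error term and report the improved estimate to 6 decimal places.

With r = 3 the leading error scales as h^3, so the weight is 2^3 = 8.
Weighted: 38.1823154248 − 4.7694718902 = 33.4128435346
R = 33.4128435346/7 = 4.7732633621
Gap between inputs: 3.318e-03; correction applied: +0.0004739340.

4.773263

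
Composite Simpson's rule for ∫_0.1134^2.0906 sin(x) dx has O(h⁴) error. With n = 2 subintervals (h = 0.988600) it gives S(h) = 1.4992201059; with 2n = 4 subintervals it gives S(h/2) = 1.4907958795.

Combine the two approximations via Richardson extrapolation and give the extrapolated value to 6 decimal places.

Error is O(h^4); halving h shrinks it by 2^4 = 16.
16·1.4907958795 = 23.8527340720; 23.8527340720 − 1.4992201059 = 22.3535139661
Divide by 2^4 − 1 = 15.
22.3535139661 ÷ 15 = 1.4902342644
Shift from A(h/2): −0.0005616151.

1.490234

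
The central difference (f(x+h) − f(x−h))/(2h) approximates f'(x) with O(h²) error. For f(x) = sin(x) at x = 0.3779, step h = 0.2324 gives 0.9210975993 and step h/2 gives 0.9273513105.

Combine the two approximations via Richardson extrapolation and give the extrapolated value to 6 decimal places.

Method order is 2; weight 2^2 = 4.
Numerator 4 × A(h/2) − A(h) = 4 × 0.9273513105 − 0.9210975993 = 2.7883076427
(4 × 0.9273513105 − 0.9210975993)/(4 − 1) = 0.9294358809
Shift from A(h/2): +0.0020845704.

0.929436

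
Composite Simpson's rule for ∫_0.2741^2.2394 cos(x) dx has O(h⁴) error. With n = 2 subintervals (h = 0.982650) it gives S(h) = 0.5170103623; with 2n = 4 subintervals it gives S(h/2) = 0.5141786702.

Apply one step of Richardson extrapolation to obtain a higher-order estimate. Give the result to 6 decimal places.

r = 4: numerator weight 16, denominator 15.
16*0.5141786702 − 0.5170103623 = 7.7098483609
Denominator 16 − 1 = 15.
(16*0.5141786702 − 0.5170103623)/(16 − 1) = 0.5139898907

0.513990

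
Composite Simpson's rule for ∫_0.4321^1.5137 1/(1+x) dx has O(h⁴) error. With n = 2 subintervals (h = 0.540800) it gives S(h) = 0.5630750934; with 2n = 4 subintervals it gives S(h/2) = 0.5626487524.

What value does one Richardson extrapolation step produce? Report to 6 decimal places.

The method has order 4: 2^4 = 16.
16*0.5626487524 = 9.0023800384; 9.0023800384 − 0.5630750934 = 8.4393049450
Divide by 2^4 − 1 = 15.
(16*0.5626487524 − 0.5630750934)/(16 − 1) = 0.5626203297

0.562620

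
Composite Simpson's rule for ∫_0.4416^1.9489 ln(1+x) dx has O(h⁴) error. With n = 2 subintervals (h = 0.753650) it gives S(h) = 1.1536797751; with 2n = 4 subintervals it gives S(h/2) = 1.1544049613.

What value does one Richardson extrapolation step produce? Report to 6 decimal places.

r = 4, so 2^r = 16.
Weighted: 18.4704793808 − 1.1536797751 = 17.3167996057
Extrapolated: 17.3167996057 / 15 = 1.1544533070
Shift from A(h/2): +0.0000483457.

1.154453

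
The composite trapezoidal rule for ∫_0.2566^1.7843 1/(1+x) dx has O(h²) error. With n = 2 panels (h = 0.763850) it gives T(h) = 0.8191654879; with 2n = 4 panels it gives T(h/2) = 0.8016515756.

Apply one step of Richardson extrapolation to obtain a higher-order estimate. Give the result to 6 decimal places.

Order 2 gives 2^r = 4 and 2^r − 1 = 3.
Weighted: 3.2066063024 − 0.8191654879 = 2.3874408145
2.3874408145 ÷ 3 = 0.7958136048

0.795814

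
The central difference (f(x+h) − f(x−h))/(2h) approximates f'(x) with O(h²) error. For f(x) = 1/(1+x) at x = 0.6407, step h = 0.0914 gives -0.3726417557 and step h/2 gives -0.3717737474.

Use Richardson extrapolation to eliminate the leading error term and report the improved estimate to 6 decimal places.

Order 2 gives 2^r = 4 and 2^r − 1 = 3.
4·(-0.3717737474) − (-0.3726417557) = -1.1144532339
Divide by 2^2 − 1 = 3.
Result: -0.3714844113

-0.371484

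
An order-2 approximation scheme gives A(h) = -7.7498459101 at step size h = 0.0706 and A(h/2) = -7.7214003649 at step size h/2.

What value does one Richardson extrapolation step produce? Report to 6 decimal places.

r = 2, so 2^r = 4.
4·(-7.7214003649) = -30.8856014596; subtract (-7.7498459101) → -23.1357555495
R = (-23.1357555495)/3 = -7.7119185165
Shift from A(h/2): +0.0094818484.

-7.711919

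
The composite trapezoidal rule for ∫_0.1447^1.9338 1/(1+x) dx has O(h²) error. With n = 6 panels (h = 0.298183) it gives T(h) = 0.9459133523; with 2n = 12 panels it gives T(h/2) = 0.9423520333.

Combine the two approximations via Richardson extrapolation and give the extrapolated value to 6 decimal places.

0.941165

Method order is 2; weight 2^2 = 4.
Numerator 4·A(h/2) − A(h) = 4·0.9423520333 − 0.9459133523 = 2.8234947809
Extrapolated: 2.8234947809 / 3 = 0.9411649270
Shift from A(h/2): −0.0011871063.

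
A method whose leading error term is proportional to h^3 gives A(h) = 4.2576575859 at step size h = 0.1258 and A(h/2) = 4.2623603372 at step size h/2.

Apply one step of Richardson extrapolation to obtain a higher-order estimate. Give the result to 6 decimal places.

4.263032

With r = 3 the leading error scales as h^3, so the weight is 2^3 = 8.
8×4.2623603372 = 34.0988826976; 34.0988826976 − 4.2576575859 = 29.8412251117
Divide by 2^3 − 1 = 7.
29.8412251117 ÷ 7 = 4.2630321588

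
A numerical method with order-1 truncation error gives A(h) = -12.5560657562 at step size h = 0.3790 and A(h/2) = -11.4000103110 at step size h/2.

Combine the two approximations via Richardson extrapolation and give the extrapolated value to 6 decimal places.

-10.243955

Error is O(h^1); halving h shrinks it by 2^1 = 2.
Weighted: (-22.8000206220) − (-12.5560657562) = -10.2439548658
(-10.2439548658) ÷ 1 = -10.2439548658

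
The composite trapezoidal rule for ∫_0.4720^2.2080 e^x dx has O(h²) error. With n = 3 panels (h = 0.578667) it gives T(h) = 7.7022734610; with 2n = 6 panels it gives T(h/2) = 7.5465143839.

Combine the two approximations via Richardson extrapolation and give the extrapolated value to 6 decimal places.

Method order is 2; weight 2^2 = 4.
Weighted: 30.1860575356 − 7.7022734610 = 22.4837840746
Denominator 4 − 1 = 3.
22.4837840746 ÷ 3 = 7.4945946915

7.494595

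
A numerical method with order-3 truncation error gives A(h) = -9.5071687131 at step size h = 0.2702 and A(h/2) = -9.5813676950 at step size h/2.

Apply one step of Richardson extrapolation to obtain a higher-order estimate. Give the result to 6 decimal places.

-9.591968

With r = 3 the leading error scales as h^3, so the weight is 2^3 = 8.
8*(-9.5813676950) = -76.6509415600; (-76.6509415600) − (-9.5071687131) = -67.1437728469
Divide by 2^3 − 1 = 7.
So the Richardson estimate is -9.5919675496.
Gap between inputs: 7.420e-02; correction applied: −0.0105998546.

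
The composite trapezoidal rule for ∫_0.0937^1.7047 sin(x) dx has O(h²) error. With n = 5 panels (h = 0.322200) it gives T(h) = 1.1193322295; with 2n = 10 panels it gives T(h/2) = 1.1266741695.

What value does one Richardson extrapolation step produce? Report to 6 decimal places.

Leading term ∝ h^2; use weight 4 = 2^2.
A(h/2) − A(h) = 1.1266741695 − 1.1193322295 = 0.0073419400
Correction (A(h/2) − A(h))/(4 − 1) = 0.0073419400/3 = 0.0024473133
R = A(h/2) + (A(h/2) − A(h))/3 = 1.1266741695 + 0.0024473133 = 1.1291214828

1.129121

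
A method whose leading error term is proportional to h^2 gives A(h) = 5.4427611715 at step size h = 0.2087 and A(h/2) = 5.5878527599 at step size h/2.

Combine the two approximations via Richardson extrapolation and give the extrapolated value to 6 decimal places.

r = 2, so 2^r = 4.
Numerator 4×A(h/2) − A(h) = 4×5.5878527599 − 5.4427611715 = 16.9086498681
Denominator 4 − 1 = 3.
Extrapolated: 16.9086498681 / 3 = 5.6362166227

5.636217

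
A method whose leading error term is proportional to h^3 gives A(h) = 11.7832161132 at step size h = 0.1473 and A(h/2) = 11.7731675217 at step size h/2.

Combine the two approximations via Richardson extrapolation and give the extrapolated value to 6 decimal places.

11.771732

The method has order 3: 2^3 = 8.
Weighted: 94.1853401736 − 11.7832161132 = 82.4021240604
(8·11.7731675217 − 11.7832161132)/(8 − 1) = 11.7717320086
Gap between inputs: 1.005e-02; correction applied: −0.0014355131.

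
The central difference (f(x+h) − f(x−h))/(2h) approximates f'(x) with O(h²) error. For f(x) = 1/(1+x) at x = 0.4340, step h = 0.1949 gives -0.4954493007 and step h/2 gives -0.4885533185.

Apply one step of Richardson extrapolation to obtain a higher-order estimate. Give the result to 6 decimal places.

-0.486255

The method has order 2: 2^2 = 4.
4*(-0.4885533185) − (-0.4954493007) = -1.4587639733
(4*(-0.4885533185) − (-0.4954493007))/(4 − 1) = -0.4862546578
Shift from A(h/2): +0.0022986607.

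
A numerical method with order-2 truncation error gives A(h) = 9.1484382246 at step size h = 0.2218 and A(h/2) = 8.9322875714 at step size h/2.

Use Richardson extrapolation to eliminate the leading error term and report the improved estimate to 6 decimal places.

r = 2: numerator weight 4, denominator 3.
Top: 4(8.9322875714) − (9.1484382246) = 26.5807120610
Denominator 4 − 1 = 3.
So the Richardson estimate is 8.8602373537.

8.860237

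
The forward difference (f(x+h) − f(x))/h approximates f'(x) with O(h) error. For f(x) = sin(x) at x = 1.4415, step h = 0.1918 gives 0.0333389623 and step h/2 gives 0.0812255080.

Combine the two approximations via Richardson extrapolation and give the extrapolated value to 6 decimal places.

0.129112

With r = 1 the leading error scales as h^1, so the weight is 2^1 = 2.
Numerator 2×A(h/2) − A(h) = 2×0.0812255080 − 0.0333389623 = 0.1291120537
Divide by 2^1 − 1 = 1.
0.1291120537 ÷ 1 = 0.1291120537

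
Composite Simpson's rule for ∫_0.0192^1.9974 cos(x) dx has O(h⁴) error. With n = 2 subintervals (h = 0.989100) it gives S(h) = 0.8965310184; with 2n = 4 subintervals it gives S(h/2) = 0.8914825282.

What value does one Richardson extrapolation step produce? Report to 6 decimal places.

Error is O(h^4); halving h shrinks it by 2^4 = 16.
Top: 16(0.8914825282) − (0.8965310184) = 13.3671894328
Divide by 2^4 − 1 = 15.
Extrapolated: 13.3671894328 / 15 = 0.8911459622
Correction |R − A(h/2)| = 3.366e-04; gap |A(h/2) − A(h)| = 5.048e-03.

0.891146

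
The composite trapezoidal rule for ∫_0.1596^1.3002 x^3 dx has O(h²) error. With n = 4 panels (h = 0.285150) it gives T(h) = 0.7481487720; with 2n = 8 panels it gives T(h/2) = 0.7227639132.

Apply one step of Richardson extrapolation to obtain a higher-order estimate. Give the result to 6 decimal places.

0.714302

Error is O(h^2); halving h shrinks it by 2^2 = 4.
Top: 4(0.7227639132) − (0.7481487720) = 2.1429068808
R = 2.1429068808/3 = 0.7143022936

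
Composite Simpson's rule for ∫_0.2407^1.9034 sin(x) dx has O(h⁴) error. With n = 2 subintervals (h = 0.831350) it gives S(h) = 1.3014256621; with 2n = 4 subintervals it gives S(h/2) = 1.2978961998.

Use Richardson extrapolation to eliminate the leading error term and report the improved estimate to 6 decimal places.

1.297661

Leading term ∝ h^4; use weight 16 = 2^4.
2^4*A(h/2) = 20.7663391968; minus A(h) gives 19.4649135347.
(16*1.2978961998 − 1.3014256621)/(16 − 1) = 1.2976609023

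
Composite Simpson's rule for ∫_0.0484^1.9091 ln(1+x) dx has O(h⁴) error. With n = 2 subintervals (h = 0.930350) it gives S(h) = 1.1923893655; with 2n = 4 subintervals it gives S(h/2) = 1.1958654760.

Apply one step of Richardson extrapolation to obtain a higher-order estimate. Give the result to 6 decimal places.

Method order is 4; weight 2^4 = 16.
Top: 16(1.1958654760) − (1.1923893655) = 17.9414582505
17.9414582505 ÷ 15 = 1.1960972167

1.196097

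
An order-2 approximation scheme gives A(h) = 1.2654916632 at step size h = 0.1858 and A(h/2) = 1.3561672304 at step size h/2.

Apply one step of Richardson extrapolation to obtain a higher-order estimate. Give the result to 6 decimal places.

With r = 2 the leading error scales as h^2, so the weight is 2^2 = 4.
4×1.3561672304 = 5.4246689216; subtract 1.2654916632 → 4.1591772584
Divide by 2^2 − 1 = 3.
4.1591772584 ÷ 3 = 1.3863924195
Gap between inputs: 9.068e-02; correction applied: +0.0302251891.

1.386392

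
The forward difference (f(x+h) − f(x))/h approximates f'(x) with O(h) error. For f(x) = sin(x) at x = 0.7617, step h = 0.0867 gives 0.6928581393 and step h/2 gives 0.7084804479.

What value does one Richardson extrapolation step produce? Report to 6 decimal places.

0.724103

Method order is 1; weight 2^1 = 2.
2·0.7084804479 = 1.4169608958; 1.4169608958 − 0.6928581393 = 0.7241027565
Divide by 2^1 − 1 = 1.
Result: 0.7241027565
Shift from A(h/2): +0.0156223086.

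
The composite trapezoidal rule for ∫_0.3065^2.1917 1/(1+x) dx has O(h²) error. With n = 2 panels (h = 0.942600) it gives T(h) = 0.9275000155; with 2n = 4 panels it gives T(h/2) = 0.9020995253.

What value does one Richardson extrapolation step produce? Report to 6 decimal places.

0.893633

r = 2, so 2^r = 4.
Difference of the inputs: 0.9020995253 − 0.9275000155 = -0.0254004902
Correction (A(h/2) − A(h))/(4 − 1) = (-0.0254004902)/3 = -0.0084668301
R = 0.9020995253 − 0.0084668301 = 0.8936326952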